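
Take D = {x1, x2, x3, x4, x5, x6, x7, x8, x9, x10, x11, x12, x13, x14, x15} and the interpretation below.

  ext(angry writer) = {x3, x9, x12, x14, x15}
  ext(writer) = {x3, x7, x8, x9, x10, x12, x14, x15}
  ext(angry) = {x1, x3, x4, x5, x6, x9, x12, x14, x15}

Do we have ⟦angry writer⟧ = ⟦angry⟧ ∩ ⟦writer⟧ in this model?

yes

⟦angry⟧ ∩ ⟦writer⟧ = {x1, x3, x4, x5, x6, x9, x12, x14, x15} ∩ {x3, x7, x8, x9, x10, x12, x14, x15} = {x3, x9, x12, x14, x15}
Observed ⟦angry writer⟧ = {x3, x9, x12, x14, x15}.
These coincide, so the modifier is intersective here.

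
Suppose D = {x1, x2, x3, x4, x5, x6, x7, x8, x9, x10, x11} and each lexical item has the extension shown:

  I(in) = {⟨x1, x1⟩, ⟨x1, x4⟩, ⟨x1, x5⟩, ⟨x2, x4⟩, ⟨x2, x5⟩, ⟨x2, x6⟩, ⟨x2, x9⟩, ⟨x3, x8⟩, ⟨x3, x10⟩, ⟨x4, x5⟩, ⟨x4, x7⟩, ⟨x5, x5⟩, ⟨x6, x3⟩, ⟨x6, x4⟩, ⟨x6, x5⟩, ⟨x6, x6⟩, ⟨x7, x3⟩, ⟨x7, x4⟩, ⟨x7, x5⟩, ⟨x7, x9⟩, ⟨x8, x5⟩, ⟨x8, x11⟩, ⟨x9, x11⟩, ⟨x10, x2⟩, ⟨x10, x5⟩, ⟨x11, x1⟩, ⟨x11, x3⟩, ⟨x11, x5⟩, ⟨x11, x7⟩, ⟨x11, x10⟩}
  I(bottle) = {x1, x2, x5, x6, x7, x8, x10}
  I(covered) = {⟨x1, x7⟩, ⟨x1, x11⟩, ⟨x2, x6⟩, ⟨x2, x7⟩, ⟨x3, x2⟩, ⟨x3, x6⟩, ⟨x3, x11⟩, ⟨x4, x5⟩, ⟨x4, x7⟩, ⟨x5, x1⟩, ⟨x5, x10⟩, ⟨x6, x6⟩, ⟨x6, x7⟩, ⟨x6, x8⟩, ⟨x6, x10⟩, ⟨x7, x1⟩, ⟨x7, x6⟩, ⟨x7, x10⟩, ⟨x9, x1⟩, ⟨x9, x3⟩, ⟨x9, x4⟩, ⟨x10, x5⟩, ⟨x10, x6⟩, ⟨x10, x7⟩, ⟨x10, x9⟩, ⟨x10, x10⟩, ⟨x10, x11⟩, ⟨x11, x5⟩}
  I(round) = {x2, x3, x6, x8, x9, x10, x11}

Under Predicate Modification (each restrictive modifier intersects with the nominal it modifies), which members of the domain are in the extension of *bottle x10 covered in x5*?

⟦x10 covered⟧ = {x : ⟨x10, x⟩ ∈ ⟦covered⟧} = {x5, x6, x7, x9, x10, x11}
⟦in x5⟧ = {x : ⟨x, x5⟩ ∈ ⟦in⟧} = {x1, x2, x4, x5, x6, x7, x8, x10, x11}
⟦bottle⟧ = {x1, x2, x5, x6, x7, x8, x10}
… ∩ ⟦x10 covered⟧ = {x1, x2, x5, x6, x7, x8, x10} ∩ {x5, x6, x7, x9, x10, x11} = {x5, x6, x7, x10}
… ∩ ⟦in x5⟧ = {x5, x6, x7, x10} ∩ {x1, x2, x4, x5, x6, x7, x8, x10, x11} = {x5, x6, x7, x10}
So ⟦bottle x10 covered in x5⟧ = {x5, x6, x7, x10}.

{x5, x6, x7, x10}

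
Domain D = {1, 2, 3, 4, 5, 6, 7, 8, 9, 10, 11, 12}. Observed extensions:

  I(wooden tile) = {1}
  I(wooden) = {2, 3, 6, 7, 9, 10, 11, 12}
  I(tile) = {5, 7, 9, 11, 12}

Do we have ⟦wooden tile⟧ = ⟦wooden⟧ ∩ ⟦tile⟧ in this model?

no

⟦wooden⟧ ∩ ⟦tile⟧ = {2, 3, 6, 7, 9, 10, 11, 12} ∩ {5, 7, 9, 11, 12} = {7, 9, 11, 12}
Observed ⟦wooden tile⟧ = {1}.
These differ, so the modifier is not intersective in this model.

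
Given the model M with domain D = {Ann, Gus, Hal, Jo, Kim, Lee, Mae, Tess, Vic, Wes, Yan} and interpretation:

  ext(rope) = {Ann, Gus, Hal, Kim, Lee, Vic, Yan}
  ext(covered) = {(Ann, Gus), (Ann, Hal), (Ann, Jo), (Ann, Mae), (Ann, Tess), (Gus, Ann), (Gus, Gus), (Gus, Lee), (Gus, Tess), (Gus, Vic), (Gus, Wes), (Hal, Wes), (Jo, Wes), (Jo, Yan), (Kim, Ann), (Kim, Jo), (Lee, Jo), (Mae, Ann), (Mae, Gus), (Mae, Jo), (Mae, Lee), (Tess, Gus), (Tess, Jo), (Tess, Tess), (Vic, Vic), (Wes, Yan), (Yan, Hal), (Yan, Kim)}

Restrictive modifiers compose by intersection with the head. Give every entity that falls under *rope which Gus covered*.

{Ann, Gus, Lee, Vic}

⟦which Gus covered⟧ = {x : ⟨Gus, x⟩ ∈ ⟦covered⟧} = {Ann, Gus, Lee, Tess, Vic, Wes}
⟦rope⟧ = {Ann, Gus, Hal, Kim, Lee, Vic, Yan}
… ∩ ⟦which Gus covered⟧ = {Ann, Gus, Hal, Kim, Lee, Vic, Yan} ∩ {Ann, Gus, Lee, Tess, Vic, Wes} = {Ann, Gus, Lee, Vic}
So ⟦rope which Gus covered⟧ = {Ann, Gus, Lee, Vic}.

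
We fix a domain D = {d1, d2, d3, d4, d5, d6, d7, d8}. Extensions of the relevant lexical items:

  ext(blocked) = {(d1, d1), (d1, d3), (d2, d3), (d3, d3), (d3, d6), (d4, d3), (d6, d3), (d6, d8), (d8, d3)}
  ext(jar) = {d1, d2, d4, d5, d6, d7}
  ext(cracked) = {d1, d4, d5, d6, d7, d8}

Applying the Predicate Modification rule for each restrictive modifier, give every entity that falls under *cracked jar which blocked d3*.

{d1, d4, d6}

⟦which blocked d3⟧ = {x : ⟨x, d3⟩ ∈ ⟦blocked⟧} = {d1, d2, d3, d4, d6, d8}
⟦jar⟧ = {d1, d2, d4, d5, d6, d7}
… ∩ ⟦which blocked d3⟧ = {d1, d2, d4, d5, d6, d7} ∩ {d1, d2, d3, d4, d6, d8} = {d1, d2, d4, d6}
… ∩ ⟦cracked⟧ = {d1, d2, d4, d6} ∩ {d1, d4, d5, d6, d7, d8} = {d1, d4, d6}
So ⟦cracked jar which blocked d3⟧ = {d1, d4, d6}.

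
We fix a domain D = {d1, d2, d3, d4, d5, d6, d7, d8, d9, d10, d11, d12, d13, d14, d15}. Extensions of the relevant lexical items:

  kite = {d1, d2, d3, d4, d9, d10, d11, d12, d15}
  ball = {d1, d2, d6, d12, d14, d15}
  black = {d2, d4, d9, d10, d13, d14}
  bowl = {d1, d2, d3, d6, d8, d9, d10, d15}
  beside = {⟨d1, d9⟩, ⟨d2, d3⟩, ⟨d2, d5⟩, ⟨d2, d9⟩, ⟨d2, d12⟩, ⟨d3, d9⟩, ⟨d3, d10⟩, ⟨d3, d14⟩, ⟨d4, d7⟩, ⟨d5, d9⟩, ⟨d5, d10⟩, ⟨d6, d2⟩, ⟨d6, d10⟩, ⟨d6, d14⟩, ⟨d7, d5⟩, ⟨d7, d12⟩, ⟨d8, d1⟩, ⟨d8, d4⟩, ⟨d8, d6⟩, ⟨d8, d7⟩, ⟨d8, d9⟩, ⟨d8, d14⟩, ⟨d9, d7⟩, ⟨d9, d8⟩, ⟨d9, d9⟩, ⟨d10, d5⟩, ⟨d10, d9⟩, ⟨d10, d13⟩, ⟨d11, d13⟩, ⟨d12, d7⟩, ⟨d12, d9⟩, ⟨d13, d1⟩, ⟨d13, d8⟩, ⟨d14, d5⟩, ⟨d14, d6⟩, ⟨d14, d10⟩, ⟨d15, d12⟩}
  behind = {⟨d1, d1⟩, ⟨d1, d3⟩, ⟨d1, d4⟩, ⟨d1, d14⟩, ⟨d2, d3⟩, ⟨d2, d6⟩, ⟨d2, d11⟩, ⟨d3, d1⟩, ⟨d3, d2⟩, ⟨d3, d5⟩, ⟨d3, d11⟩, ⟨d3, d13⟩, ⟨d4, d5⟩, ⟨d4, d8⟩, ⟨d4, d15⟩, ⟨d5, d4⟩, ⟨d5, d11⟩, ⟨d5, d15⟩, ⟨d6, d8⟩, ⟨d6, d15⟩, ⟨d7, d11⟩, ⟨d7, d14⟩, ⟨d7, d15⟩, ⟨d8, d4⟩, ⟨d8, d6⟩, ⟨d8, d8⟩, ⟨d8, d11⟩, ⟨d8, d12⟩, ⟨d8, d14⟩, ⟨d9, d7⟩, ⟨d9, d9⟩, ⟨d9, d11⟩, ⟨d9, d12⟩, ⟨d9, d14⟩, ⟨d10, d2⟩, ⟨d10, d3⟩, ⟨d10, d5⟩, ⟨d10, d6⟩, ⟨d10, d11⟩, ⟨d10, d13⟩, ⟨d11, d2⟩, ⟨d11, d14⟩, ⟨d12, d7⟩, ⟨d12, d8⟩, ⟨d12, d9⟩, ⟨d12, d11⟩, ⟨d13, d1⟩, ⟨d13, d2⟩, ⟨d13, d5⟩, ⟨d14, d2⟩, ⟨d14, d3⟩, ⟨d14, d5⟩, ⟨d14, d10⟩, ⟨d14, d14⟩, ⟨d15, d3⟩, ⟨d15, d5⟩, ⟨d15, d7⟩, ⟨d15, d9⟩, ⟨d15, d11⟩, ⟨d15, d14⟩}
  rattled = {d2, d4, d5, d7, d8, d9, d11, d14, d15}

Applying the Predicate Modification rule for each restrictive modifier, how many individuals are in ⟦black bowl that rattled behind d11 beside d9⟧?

⟦that rattled⟧ = ⟦rattled⟧ = {d2, d4, d5, d7, d8, d9, d11, d14, d15}
⟦behind d11⟧ = {x : ⟨x, d11⟩ ∈ ⟦behind⟧} = {d2, d3, d5, d7, d8, d9, d10, d12, d15}
⟦beside d9⟧ = {x : ⟨x, d9⟩ ∈ ⟦beside⟧} = {d1, d2, d3, d5, d8, d9, d10, d12}
⟦bowl⟧ = {d1, d2, d3, d6, d8, d9, d10, d15}
… ∩ ⟦that rattled⟧ = {d1, d2, d3, d6, d8, d9, d10, d15} ∩ {d2, d4, d5, d7, d8, d9, d11, d14, d15} = {d2, d8, d9, d15}
… ∩ ⟦behind d11⟧ = {d2, d8, d9, d15} ∩ {d2, d3, d5, d7, d8, d9, d10, d12, d15} = {d2, d8, d9, d15}
… ∩ ⟦beside d9⟧ = {d2, d8, d9, d15} ∩ {d1, d2, d3, d5, d8, d9, d10, d12} = {d2, d8, d9}
… ∩ ⟦black⟧ = {d2, d8, d9} ∩ {d2, d4, d9, d10, d13, d14} = {d2, d9}
⟦black bowl that rattled behind d11 beside d9⟧ = {d2, d9}, so the cardinality is 2.

2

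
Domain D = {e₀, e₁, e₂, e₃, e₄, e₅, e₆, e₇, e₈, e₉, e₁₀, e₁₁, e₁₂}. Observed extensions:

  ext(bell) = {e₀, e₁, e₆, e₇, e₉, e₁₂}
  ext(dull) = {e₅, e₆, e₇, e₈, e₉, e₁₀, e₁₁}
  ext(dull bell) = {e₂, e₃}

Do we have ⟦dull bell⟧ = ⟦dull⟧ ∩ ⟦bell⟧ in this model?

no

⟦dull⟧ ∩ ⟦bell⟧ = {e₅, e₆, e₇, e₈, e₉, e₁₀, e₁₁} ∩ {e₀, e₁, e₆, e₇, e₉, e₁₂} = {e₆, e₇, e₉}
Observed ⟦dull bell⟧ = {e₂, e₃}.
These differ, so the modifier is not intersective in this model.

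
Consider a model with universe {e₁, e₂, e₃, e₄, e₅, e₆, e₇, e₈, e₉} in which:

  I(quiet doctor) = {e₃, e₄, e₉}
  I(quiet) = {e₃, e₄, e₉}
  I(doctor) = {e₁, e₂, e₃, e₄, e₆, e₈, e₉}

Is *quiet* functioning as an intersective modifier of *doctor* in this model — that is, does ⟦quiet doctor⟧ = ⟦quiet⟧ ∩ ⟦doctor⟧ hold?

yes

⟦quiet⟧ ∩ ⟦doctor⟧ = {e₃, e₄, e₉} ∩ {e₁, e₂, e₃, e₄, e₆, e₈, e₉} = {e₃, e₄, e₉}
Observed ⟦quiet doctor⟧ = {e₃, e₄, e₉}.
These coincide, so the modifier is intersective here.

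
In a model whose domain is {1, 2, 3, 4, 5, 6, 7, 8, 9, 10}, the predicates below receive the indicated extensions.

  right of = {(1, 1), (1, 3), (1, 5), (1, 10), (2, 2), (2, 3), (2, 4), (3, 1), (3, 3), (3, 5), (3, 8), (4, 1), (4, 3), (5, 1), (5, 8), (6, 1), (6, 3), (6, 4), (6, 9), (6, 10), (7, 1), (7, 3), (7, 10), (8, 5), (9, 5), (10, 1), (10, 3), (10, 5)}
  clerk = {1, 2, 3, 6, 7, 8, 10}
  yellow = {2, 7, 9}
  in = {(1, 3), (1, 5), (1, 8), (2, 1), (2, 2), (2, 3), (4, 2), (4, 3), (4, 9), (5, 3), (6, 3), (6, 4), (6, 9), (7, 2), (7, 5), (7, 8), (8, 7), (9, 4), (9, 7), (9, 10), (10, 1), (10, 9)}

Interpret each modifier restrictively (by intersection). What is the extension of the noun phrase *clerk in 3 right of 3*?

{1, 2, 6}

⟦in 3⟧ = {x : ⟨x, 3⟩ ∈ ⟦in⟧} = {1, 2, 4, 5, 6}
⟦right of 3⟧ = {x : ⟨x, 3⟩ ∈ ⟦right of⟧} = {1, 2, 3, 4, 6, 7, 10}
⟦clerk⟧ = {1, 2, 3, 6, 7, 8, 10}
… ∩ ⟦in 3⟧ = {1, 2, 3, 6, 7, 8, 10} ∩ {1, 2, 4, 5, 6} = {1, 2, 6}
… ∩ ⟦right of 3⟧ = {1, 2, 6} ∩ {1, 2, 3, 4, 6, 7, 10} = {1, 2, 6}
So ⟦clerk in 3 right of 3⟧ = {1, 2, 6}.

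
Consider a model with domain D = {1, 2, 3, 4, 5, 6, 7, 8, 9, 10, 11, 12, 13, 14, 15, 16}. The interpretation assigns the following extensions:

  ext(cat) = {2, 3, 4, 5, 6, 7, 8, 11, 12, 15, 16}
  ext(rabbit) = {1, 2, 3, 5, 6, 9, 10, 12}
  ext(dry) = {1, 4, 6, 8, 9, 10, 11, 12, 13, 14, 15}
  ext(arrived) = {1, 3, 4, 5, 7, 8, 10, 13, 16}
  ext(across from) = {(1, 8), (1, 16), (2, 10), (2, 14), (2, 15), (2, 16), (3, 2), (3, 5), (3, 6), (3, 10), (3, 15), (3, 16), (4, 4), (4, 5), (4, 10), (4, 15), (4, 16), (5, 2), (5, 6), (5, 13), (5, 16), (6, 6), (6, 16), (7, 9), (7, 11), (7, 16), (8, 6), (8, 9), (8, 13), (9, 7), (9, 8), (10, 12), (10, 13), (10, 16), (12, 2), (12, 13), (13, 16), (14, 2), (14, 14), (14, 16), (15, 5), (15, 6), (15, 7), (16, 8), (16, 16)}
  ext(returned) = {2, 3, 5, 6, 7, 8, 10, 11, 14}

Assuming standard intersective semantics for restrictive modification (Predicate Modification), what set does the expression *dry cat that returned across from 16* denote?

{6}

⟦that returned⟧ = ⟦returned⟧ = {2, 3, 5, 6, 7, 8, 10, 11, 14}
⟦across from 16⟧ = {x : ⟨x, 16⟩ ∈ ⟦across from⟧} = {1, 2, 3, 4, 5, 6, 7, 10, 13, 14, 16}
⟦cat⟧ = {2, 3, 4, 5, 6, 7, 8, 11, 12, 15, 16}
… ∩ ⟦that returned⟧ = {2, 3, 4, 5, 6, 7, 8, 11, 12, 15, 16} ∩ {2, 3, 5, 6, 7, 8, 10, 11, 14} = {2, 3, 5, 6, 7, 8, 11}
… ∩ ⟦across from 16⟧ = {2, 3, 5, 6, 7, 8, 11} ∩ {1, 2, 3, 4, 5, 6, 7, 10, 13, 14, 16} = {2, 3, 5, 6, 7}
… ∩ ⟦dry⟧ = {2, 3, 5, 6, 7} ∩ {1, 4, 6, 8, 9, 10, 11, 12, 13, 14, 15} = {6}
So ⟦dry cat that returned across from 16⟧ = {6}.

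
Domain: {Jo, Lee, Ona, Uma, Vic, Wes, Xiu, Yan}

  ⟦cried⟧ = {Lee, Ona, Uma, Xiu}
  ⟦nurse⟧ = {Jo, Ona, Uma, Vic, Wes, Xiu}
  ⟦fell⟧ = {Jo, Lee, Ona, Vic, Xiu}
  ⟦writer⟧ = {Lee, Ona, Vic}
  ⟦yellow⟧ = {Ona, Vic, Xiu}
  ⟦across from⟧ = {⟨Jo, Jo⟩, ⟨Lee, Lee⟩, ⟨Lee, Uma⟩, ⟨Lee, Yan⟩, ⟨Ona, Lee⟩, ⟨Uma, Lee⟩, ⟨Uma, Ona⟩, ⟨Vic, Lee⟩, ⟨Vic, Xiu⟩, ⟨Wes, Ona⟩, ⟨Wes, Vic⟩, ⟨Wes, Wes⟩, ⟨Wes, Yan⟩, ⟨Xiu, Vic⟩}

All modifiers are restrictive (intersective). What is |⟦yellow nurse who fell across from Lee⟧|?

⟦who fell⟧ = ⟦fell⟧ = {Jo, Lee, Ona, Vic, Xiu}
⟦across from Lee⟧ = {x : ⟨x, Lee⟩ ∈ ⟦across from⟧} = {Lee, Ona, Uma, Vic}
⟦nurse⟧ = {Jo, Ona, Uma, Vic, Wes, Xiu}
… ∩ ⟦who fell⟧ = {Jo, Ona, Uma, Vic, Wes, Xiu} ∩ {Jo, Lee, Ona, Vic, Xiu} = {Jo, Ona, Vic, Xiu}
… ∩ ⟦across from Lee⟧ = {Jo, Ona, Vic, Xiu} ∩ {Lee, Ona, Uma, Vic} = {Ona, Vic}
… ∩ ⟦yellow⟧ = {Ona, Vic} ∩ {Ona, Vic, Xiu} = {Ona, Vic}
⟦yellow nurse who fell across from Lee⟧ = {Ona, Vic}, so the cardinality is 2.

2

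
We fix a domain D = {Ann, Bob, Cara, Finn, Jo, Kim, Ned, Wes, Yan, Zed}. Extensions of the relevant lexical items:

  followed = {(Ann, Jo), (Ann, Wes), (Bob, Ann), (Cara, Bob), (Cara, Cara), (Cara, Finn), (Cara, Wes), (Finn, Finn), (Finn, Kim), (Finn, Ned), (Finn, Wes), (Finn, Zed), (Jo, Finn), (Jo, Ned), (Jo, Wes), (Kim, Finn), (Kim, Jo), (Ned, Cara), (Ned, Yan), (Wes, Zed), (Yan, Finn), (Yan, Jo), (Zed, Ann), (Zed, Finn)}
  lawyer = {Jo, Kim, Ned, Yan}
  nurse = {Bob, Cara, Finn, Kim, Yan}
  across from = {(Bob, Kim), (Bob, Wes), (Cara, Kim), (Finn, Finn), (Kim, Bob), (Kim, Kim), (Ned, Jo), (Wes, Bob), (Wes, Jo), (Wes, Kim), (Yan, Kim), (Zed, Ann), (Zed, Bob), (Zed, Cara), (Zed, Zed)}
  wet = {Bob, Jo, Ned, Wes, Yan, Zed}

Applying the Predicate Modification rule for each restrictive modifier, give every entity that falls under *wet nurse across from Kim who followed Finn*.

{Yan}

⟦across from Kim⟧ = {x : ⟨x, Kim⟩ ∈ ⟦across from⟧} = {Bob, Cara, Kim, Wes, Yan}
⟦who followed Finn⟧ = {x : ⟨x, Finn⟩ ∈ ⟦followed⟧} = {Cara, Finn, Jo, Kim, Yan, Zed}
⟦nurse⟧ = {Bob, Cara, Finn, Kim, Yan}
… ∩ ⟦across from Kim⟧ = {Bob, Cara, Finn, Kim, Yan} ∩ {Bob, Cara, Kim, Wes, Yan} = {Bob, Cara, Kim, Yan}
… ∩ ⟦who followed Finn⟧ = {Bob, Cara, Kim, Yan} ∩ {Cara, Finn, Jo, Kim, Yan, Zed} = {Cara, Kim, Yan}
… ∩ ⟦wet⟧ = {Cara, Kim, Yan} ∩ {Bob, Jo, Ned, Wes, Yan, Zed} = {Yan}
So ⟦wet nurse across from Kim who followed Finn⟧ = {Yan}.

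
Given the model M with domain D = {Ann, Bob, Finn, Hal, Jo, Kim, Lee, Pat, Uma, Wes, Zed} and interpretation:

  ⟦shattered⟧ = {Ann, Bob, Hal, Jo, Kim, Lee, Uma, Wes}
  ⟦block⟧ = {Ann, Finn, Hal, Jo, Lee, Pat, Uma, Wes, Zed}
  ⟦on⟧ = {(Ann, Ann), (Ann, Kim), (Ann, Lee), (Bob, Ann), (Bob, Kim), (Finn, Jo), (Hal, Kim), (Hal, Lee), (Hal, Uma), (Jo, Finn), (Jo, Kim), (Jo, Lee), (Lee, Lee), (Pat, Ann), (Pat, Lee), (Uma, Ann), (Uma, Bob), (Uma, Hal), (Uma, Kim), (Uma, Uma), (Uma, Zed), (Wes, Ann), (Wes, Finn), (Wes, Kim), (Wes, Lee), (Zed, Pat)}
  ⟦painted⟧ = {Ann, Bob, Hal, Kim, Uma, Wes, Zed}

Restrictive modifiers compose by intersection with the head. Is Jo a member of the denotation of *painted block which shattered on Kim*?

no

⟦which shattered⟧ = ⟦shattered⟧ = {Ann, Bob, Hal, Jo, Kim, Lee, Uma, Wes}
⟦on Kim⟧ = {x : ⟨x, Kim⟩ ∈ ⟦on⟧} = {Ann, Bob, Hal, Jo, Uma, Wes}
⟦block⟧ = {Ann, Finn, Hal, Jo, Lee, Pat, Uma, Wes, Zed}
… ∩ ⟦which shattered⟧ = {Ann, Finn, Hal, Jo, Lee, Pat, Uma, Wes, Zed} ∩ {Ann, Bob, Hal, Jo, Kim, Lee, Uma, Wes} = {Ann, Hal, Jo, Lee, Uma, Wes}
… ∩ ⟦on Kim⟧ = {Ann, Hal, Jo, Lee, Uma, Wes} ∩ {Ann, Bob, Hal, Jo, Uma, Wes} = {Ann, Hal, Jo, Uma, Wes}
… ∩ ⟦painted⟧ = {Ann, Hal, Jo, Uma, Wes} ∩ {Ann, Bob, Hal, Kim, Uma, Wes, Zed} = {Ann, Hal, Uma, Wes}
⟦painted block which shattered on Kim⟧ = {Ann, Hal, Uma, Wes}; Jo ∉ this set.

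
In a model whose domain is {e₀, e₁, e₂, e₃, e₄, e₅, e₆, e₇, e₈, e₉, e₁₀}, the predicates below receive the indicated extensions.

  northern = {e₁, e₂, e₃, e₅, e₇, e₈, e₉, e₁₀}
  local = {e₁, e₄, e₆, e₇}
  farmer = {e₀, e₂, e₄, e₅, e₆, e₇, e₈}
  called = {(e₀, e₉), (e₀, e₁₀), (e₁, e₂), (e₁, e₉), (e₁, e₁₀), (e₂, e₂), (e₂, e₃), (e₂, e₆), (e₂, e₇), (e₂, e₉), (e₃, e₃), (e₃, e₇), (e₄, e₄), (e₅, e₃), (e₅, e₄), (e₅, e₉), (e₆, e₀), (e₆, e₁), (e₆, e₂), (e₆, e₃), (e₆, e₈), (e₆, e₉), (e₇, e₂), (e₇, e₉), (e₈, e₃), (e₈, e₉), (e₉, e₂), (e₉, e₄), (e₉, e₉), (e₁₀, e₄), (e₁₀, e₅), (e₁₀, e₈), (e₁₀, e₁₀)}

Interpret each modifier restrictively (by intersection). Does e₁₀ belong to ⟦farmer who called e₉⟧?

⟦who called e₉⟧ = {x : ⟨x, e₉⟩ ∈ ⟦called⟧} = {e₀, e₁, e₂, e₅, e₆, e₇, e₈, e₉}
⟦farmer⟧ = {e₀, e₂, e₄, e₅, e₆, e₇, e₈}
… ∩ ⟦who called e₉⟧ = {e₀, e₂, e₄, e₅, e₆, e₇, e₈} ∩ {e₀, e₁, e₂, e₅, e₆, e₇, e₈, e₉} = {e₀, e₂, e₅, e₆, e₇, e₈}
⟦farmer who called e₉⟧ = {e₀, e₂, e₅, e₆, e₇, e₈}; e₁₀ ∉ this set.

no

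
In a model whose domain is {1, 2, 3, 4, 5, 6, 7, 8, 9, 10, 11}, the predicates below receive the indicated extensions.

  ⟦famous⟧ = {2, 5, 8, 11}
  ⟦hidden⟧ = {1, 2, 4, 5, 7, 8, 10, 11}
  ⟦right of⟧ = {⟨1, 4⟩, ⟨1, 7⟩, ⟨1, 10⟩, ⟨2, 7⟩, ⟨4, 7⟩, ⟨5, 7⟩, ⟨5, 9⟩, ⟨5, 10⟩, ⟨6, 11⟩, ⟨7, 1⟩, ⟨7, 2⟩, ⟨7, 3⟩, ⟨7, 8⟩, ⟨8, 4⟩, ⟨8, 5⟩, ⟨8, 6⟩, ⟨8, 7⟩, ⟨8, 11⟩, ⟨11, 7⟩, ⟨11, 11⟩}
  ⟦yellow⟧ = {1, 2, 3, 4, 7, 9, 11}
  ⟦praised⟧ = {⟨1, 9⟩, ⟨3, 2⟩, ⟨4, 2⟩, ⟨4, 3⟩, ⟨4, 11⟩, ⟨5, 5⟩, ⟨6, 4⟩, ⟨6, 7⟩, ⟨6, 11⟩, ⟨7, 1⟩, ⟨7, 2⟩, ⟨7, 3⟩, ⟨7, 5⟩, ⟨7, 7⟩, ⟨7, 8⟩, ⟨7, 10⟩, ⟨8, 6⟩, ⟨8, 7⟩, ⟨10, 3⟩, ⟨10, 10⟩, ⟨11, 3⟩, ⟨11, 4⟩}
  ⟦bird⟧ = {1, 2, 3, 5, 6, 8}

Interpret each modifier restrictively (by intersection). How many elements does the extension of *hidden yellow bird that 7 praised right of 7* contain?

⟦that 7 praised⟧ = {x : ⟨7, x⟩ ∈ ⟦praised⟧} = {1, 2, 3, 5, 7, 8, 10}
⟦right of 7⟧ = {x : ⟨x, 7⟩ ∈ ⟦right of⟧} = {1, 2, 4, 5, 8, 11}
⟦bird⟧ = {1, 2, 3, 5, 6, 8}
… ∩ ⟦that 7 praised⟧ = {1, 2, 3, 5, 6, 8} ∩ {1, 2, 3, 5, 7, 8, 10} = {1, 2, 3, 5, 8}
… ∩ ⟦right of 7⟧ = {1, 2, 3, 5, 8} ∩ {1, 2, 4, 5, 8, 11} = {1, 2, 5, 8}
… ∩ ⟦hidden⟧ = {1, 2, 5, 8} ∩ {1, 2, 4, 5, 7, 8, 10, 11} = {1, 2, 5, 8}
… ∩ ⟦yellow⟧ = {1, 2, 5, 8} ∩ {1, 2, 3, 4, 7, 9, 11} = {1, 2}
⟦hidden yellow bird that 7 praised right of 7⟧ = {1, 2}, so the cardinality is 2.

2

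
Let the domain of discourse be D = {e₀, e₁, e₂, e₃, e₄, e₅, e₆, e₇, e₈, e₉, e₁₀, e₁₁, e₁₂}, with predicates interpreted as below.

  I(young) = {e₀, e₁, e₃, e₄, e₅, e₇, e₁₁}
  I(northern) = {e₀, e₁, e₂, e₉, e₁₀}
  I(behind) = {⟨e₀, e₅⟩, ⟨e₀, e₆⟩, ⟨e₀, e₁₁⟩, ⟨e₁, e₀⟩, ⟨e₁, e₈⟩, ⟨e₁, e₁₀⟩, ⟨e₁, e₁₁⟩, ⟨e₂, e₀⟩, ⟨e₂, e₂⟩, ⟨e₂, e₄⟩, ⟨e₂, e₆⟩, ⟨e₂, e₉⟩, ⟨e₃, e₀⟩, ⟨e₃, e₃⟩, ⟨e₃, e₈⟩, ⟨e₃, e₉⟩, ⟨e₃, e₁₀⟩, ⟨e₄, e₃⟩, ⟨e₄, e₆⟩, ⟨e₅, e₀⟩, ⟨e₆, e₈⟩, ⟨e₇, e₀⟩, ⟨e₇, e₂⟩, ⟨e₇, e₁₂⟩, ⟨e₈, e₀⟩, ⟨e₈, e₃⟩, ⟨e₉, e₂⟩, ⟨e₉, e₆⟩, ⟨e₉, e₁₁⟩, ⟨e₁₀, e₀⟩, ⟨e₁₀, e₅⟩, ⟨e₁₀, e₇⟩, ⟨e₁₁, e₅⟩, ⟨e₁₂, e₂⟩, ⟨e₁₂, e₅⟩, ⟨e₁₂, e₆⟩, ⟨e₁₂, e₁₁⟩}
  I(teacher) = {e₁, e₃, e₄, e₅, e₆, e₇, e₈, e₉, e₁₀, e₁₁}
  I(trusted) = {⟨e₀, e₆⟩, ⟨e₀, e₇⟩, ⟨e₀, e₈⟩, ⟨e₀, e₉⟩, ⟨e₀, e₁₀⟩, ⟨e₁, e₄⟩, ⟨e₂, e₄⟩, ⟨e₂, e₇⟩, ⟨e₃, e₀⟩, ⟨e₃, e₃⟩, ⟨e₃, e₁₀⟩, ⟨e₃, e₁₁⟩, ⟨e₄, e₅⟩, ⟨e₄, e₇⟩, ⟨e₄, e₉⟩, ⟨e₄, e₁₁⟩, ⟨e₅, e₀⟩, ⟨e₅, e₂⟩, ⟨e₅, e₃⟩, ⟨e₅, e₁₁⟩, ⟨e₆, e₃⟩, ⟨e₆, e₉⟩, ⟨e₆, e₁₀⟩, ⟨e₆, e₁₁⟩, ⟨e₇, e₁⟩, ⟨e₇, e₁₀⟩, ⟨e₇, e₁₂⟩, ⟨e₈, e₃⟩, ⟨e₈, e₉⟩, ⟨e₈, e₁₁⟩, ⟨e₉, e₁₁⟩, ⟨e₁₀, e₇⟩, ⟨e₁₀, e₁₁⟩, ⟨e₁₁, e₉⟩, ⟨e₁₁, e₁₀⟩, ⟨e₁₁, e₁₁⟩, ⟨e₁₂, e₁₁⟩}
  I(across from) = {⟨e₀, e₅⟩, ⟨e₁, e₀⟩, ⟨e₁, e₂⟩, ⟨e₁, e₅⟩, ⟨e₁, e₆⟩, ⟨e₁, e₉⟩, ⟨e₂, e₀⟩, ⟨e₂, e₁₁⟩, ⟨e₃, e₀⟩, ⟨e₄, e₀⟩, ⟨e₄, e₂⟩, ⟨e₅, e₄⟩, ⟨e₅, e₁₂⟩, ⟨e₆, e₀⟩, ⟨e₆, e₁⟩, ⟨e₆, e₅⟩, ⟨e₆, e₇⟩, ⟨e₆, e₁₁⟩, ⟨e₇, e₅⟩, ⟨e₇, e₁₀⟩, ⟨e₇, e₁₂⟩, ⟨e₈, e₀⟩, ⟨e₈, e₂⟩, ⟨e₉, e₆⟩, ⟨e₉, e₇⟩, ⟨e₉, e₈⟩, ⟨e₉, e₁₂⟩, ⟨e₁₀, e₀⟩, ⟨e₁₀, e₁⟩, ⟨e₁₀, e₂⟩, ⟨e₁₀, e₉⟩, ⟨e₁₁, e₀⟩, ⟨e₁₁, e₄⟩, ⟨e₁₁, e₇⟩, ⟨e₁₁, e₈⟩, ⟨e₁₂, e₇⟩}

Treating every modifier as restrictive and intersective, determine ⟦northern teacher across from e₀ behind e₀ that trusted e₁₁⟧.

⟦across from e₀⟧ = {x : ⟨x, e₀⟩ ∈ ⟦across from⟧} = {e₁, e₂, e₃, e₄, e₆, e₈, e₁₀, e₁₁}
⟦behind e₀⟧ = {x : ⟨x, e₀⟩ ∈ ⟦behind⟧} = {e₁, e₂, e₃, e₅, e₇, e₈, e₁₀}
⟦that trusted e₁₁⟧ = {x : ⟨x, e₁₁⟩ ∈ ⟦trusted⟧} = {e₃, e₄, e₅, e₆, e₈, e₉, e₁₀, e₁₁, e₁₂}
⟦teacher⟧ = {e₁, e₃, e₄, e₅, e₆, e₇, e₈, e₉, e₁₀, e₁₁}
… ∩ ⟦across from e₀⟧ = {e₁, e₃, e₄, e₅, e₆, e₇, e₈, e₉, e₁₀, e₁₁} ∩ {e₁, e₂, e₃, e₄, e₆, e₈, e₁₀, e₁₁} = {e₁, e₃, e₄, e₆, e₈, e₁₀, e₁₁}
… ∩ ⟦behind e₀⟧ = {e₁, e₃, e₄, e₆, e₈, e₁₀, e₁₁} ∩ {e₁, e₂, e₃, e₅, e₇, e₈, e₁₀} = {e₁, e₃, e₈, e₁₀}
… ∩ ⟦that trusted e₁₁⟧ = {e₁, e₃, e₈, e₁₀} ∩ {e₃, e₄, e₅, e₆, e₈, e₉, e₁₀, e₁₁, e₁₂} = {e₃, e₈, e₁₀}
… ∩ ⟦northern⟧ = {e₃, e₈, e₁₀} ∩ {e₀, e₁, e₂, e₉, e₁₀} = {e₁₀}
So ⟦northern teacher across from e₀ behind e₀ that trusted e₁₁⟧ = {e₁₀}.

{e₁₀}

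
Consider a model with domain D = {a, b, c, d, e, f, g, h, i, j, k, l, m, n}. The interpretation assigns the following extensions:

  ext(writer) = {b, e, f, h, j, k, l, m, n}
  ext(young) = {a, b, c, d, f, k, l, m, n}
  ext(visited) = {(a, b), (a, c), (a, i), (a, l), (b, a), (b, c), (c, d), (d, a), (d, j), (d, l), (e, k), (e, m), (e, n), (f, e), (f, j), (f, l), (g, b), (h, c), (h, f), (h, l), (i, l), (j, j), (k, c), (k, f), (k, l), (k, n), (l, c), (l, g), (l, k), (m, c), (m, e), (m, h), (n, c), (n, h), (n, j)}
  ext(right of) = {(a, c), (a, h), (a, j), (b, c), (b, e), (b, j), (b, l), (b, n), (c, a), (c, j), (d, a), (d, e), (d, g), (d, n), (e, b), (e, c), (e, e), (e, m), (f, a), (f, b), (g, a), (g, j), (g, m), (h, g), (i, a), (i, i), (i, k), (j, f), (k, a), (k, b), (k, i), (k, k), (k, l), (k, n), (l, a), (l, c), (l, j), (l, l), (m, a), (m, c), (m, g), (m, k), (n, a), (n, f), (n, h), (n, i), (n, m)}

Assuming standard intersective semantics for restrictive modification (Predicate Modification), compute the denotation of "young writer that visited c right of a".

{k, l, m, n}

⟦that visited c⟧ = {x : ⟨x, c⟩ ∈ ⟦visited⟧} = {a, b, h, k, l, m, n}
⟦right of a⟧ = {x : ⟨x, a⟩ ∈ ⟦right of⟧} = {c, d, f, g, i, k, l, m, n}
⟦writer⟧ = {b, e, f, h, j, k, l, m, n}
… ∩ ⟦that visited c⟧ = {b, e, f, h, j, k, l, m, n} ∩ {a, b, h, k, l, m, n} = {b, h, k, l, m, n}
… ∩ ⟦right of a⟧ = {b, h, k, l, m, n} ∩ {c, d, f, g, i, k, l, m, n} = {k, l, m, n}
… ∩ ⟦young⟧ = {k, l, m, n} ∩ {a, b, c, d, f, k, l, m, n} = {k, l, m, n}
So ⟦young writer that visited c right of a⟧ = {k, l, m, n}.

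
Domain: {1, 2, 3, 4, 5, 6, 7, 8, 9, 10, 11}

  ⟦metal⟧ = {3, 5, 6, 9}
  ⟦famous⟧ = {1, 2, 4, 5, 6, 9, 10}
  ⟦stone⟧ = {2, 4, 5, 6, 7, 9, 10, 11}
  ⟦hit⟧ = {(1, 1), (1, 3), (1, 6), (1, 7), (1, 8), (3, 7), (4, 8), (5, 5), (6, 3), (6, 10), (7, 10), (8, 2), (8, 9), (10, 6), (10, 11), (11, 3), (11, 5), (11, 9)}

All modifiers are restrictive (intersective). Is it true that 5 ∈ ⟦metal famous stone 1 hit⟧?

⟦1 hit⟧ = {x : ⟨1, x⟩ ∈ ⟦hit⟧} = {1, 3, 6, 7, 8}
⟦stone⟧ = {2, 4, 5, 6, 7, 9, 10, 11}
… ∩ ⟦1 hit⟧ = {2, 4, 5, 6, 7, 9, 10, 11} ∩ {1, 3, 6, 7, 8} = {6, 7}
… ∩ ⟦metal⟧ = {6, 7} ∩ {3, 5, 6, 9} = {6}
… ∩ ⟦famous⟧ = {6} ∩ {1, 2, 4, 5, 6, 9, 10} = {6}
⟦metal famous stone 1 hit⟧ = {6}; 5 ∉ this set.

no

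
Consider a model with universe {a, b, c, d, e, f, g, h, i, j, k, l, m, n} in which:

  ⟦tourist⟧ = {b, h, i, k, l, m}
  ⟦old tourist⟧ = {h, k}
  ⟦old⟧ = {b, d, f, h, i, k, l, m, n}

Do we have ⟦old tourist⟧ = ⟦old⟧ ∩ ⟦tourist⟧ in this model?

no

⟦old⟧ ∩ ⟦tourist⟧ = {b, d, f, h, i, k, l, m, n} ∩ {b, h, i, k, l, m} = {b, h, i, k, l, m}
Observed ⟦old tourist⟧ = {h, k}.
These differ, so the modifier is not intersective in this model.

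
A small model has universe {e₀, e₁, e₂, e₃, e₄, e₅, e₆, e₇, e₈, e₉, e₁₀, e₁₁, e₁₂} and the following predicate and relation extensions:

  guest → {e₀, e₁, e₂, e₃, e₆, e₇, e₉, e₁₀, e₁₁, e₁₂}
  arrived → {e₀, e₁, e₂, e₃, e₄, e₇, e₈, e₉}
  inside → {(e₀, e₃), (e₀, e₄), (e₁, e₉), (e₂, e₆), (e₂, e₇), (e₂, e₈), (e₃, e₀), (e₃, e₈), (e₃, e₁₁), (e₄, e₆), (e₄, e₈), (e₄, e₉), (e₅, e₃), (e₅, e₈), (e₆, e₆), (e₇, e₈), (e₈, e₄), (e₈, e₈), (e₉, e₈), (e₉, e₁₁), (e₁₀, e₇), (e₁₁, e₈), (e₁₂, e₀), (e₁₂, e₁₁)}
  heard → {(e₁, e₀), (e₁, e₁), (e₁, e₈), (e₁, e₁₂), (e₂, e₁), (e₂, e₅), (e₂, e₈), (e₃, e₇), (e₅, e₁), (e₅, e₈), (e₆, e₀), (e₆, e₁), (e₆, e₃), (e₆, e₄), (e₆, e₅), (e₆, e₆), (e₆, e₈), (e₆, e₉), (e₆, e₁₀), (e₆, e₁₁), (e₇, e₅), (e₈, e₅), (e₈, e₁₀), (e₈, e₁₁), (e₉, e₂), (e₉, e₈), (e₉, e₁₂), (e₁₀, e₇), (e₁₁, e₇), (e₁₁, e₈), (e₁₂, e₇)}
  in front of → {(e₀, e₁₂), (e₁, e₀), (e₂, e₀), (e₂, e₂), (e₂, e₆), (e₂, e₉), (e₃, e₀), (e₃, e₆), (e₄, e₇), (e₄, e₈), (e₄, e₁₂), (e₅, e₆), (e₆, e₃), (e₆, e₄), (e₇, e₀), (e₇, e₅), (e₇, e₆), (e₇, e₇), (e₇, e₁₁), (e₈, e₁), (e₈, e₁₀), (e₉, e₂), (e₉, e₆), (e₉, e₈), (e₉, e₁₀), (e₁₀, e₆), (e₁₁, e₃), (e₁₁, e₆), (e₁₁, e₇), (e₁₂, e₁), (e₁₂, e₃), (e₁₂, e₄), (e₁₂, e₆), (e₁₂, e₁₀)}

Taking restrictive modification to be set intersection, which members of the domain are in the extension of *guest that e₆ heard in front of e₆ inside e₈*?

{e₃, e₉, e₁₁}

⟦that e₆ heard⟧ = {x : ⟨e₆, x⟩ ∈ ⟦heard⟧} = {e₀, e₁, e₃, e₄, e₅, e₆, e₈, e₉, e₁₀, e₁₁}
⟦in front of e₆⟧ = {x : ⟨x, e₆⟩ ∈ ⟦in front of⟧} = {e₂, e₃, e₅, e₇, e₉, e₁₀, e₁₁, e₁₂}
⟦inside e₈⟧ = {x : ⟨x, e₈⟩ ∈ ⟦inside⟧} = {e₂, e₃, e₄, e₅, e₇, e₈, e₉, e₁₁}
⟦guest⟧ = {e₀, e₁, e₂, e₃, e₆, e₇, e₉, e₁₀, e₁₁, e₁₂}
… ∩ ⟦that e₆ heard⟧ = {e₀, e₁, e₂, e₃, e₆, e₇, e₉, e₁₀, e₁₁, e₁₂} ∩ {e₀, e₁, e₃, e₄, e₅, e₆, e₈, e₉, e₁₀, e₁₁} = {e₀, e₁, e₃, e₆, e₉, e₁₀, e₁₁}
… ∩ ⟦in front of e₆⟧ = {e₀, e₁, e₃, e₆, e₉, e₁₀, e₁₁} ∩ {e₂, e₃, e₅, e₇, e₉, e₁₀, e₁₁, e₁₂} = {e₃, e₉, e₁₀, e₁₁}
… ∩ ⟦inside e₈⟧ = {e₃, e₉, e₁₀, e₁₁} ∩ {e₂, e₃, e₄, e₅, e₇, e₈, e₉, e₁₁} = {e₃, e₉, e₁₁}
So ⟦guest that e₆ heard in front of e₆ inside e₈⟧ = {e₃, e₉, e₁₁}.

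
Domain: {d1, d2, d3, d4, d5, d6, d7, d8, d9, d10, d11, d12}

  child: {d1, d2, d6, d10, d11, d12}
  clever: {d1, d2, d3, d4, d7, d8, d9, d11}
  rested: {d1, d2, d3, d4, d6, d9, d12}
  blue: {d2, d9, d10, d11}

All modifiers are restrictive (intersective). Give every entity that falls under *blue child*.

⟦child⟧ = {d1, d2, d6, d10, d11, d12}
… ∩ ⟦blue⟧ = {d1, d2, d6, d10, d11, d12} ∩ {d2, d9, d10, d11} = {d2, d10, d11}
So ⟦blue child⟧ = {d2, d10, d11}.

{d2, d10, d11}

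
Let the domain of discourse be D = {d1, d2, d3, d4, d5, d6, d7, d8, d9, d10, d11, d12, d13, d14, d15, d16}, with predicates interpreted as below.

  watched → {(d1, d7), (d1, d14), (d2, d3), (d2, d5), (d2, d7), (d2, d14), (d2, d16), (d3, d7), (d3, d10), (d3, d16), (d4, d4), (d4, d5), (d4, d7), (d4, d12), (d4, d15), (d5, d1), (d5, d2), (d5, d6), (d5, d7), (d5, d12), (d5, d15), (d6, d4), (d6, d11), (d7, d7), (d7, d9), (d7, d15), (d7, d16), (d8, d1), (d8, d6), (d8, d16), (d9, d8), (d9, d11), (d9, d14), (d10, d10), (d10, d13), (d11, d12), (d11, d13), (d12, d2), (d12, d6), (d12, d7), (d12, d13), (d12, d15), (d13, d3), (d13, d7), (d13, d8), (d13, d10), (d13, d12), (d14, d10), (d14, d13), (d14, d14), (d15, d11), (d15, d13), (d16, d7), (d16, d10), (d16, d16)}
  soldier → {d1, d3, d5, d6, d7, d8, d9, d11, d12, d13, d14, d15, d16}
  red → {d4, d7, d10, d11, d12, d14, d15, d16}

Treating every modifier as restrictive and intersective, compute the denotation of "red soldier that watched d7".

{d7, d12, d16}

⟦that watched d7⟧ = {x : ⟨x, d7⟩ ∈ ⟦watched⟧} = {d1, d2, d3, d4, d5, d7, d12, d13, d16}
⟦soldier⟧ = {d1, d3, d5, d6, d7, d8, d9, d11, d12, d13, d14, d15, d16}
… ∩ ⟦that watched d7⟧ = {d1, d3, d5, d6, d7, d8, d9, d11, d12, d13, d14, d15, d16} ∩ {d1, d2, d3, d4, d5, d7, d12, d13, d16} = {d1, d3, d5, d7, d12, d13, d16}
… ∩ ⟦red⟧ = {d1, d3, d5, d7, d12, d13, d16} ∩ {d4, d7, d10, d11, d12, d14, d15, d16} = {d7, d12, d16}
So ⟦red soldier that watched d7⟧ = {d7, d12, d16}.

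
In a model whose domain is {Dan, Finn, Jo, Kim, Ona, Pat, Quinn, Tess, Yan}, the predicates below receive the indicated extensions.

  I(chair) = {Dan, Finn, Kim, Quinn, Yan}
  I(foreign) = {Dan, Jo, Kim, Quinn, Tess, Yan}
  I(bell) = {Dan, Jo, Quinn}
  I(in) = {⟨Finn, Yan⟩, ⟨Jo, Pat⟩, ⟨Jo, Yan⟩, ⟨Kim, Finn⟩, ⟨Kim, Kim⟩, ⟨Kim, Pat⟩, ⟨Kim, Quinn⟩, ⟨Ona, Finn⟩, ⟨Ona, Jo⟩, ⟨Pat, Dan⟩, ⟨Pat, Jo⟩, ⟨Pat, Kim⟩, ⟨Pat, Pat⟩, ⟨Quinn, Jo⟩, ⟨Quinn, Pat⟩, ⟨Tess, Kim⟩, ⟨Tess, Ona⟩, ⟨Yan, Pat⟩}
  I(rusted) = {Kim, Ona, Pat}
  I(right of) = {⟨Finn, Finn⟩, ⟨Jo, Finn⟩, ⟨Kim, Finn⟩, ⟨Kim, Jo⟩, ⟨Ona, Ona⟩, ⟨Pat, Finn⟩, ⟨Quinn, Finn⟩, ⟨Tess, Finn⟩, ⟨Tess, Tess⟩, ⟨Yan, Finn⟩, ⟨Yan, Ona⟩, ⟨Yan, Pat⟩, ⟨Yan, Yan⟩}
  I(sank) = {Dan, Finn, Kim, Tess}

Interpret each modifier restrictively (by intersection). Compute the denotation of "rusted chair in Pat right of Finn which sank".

{Kim}

⟦in Pat⟧ = {x : ⟨x, Pat⟩ ∈ ⟦in⟧} = {Jo, Kim, Pat, Quinn, Yan}
⟦right of Finn⟧ = {x : ⟨x, Finn⟩ ∈ ⟦right of⟧} = {Finn, Jo, Kim, Pat, Quinn, Tess, Yan}
⟦which sank⟧ = ⟦sank⟧ = {Dan, Finn, Kim, Tess}
⟦chair⟧ = {Dan, Finn, Kim, Quinn, Yan}
… ∩ ⟦in Pat⟧ = {Dan, Finn, Kim, Quinn, Yan} ∩ {Jo, Kim, Pat, Quinn, Yan} = {Kim, Quinn, Yan}
… ∩ ⟦right of Finn⟧ = {Kim, Quinn, Yan} ∩ {Finn, Jo, Kim, Pat, Quinn, Tess, Yan} = {Kim, Quinn, Yan}
… ∩ ⟦which sank⟧ = {Kim, Quinn, Yan} ∩ {Dan, Finn, Kim, Tess} = {Kim}
… ∩ ⟦rusted⟧ = {Kim} ∩ {Kim, Ona, Pat} = {Kim}
So ⟦rusted chair in Pat right of Finn which sank⟧ = {Kim}.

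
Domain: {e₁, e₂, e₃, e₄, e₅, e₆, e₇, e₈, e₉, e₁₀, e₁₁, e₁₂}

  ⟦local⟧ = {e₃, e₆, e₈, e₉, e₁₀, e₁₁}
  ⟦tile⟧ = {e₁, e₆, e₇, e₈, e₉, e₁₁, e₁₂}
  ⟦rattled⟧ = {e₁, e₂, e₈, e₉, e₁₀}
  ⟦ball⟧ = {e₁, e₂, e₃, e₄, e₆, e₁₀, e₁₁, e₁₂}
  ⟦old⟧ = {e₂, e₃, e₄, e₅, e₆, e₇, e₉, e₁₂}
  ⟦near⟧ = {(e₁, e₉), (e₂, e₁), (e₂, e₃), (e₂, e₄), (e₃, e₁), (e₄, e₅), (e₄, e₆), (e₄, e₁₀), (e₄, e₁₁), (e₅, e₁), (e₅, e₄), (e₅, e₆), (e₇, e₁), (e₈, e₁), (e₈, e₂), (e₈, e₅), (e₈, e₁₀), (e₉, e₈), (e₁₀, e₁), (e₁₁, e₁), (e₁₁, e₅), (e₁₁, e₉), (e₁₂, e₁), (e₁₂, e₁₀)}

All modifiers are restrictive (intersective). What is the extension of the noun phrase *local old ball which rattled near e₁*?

{ }

⟦which rattled⟧ = ⟦rattled⟧ = {e₁, e₂, e₈, e₉, e₁₀}
⟦near e₁⟧ = {x : ⟨x, e₁⟩ ∈ ⟦near⟧} = {e₂, e₃, e₅, e₇, e₈, e₁₀, e₁₁, e₁₂}
⟦ball⟧ = {e₁, e₂, e₃, e₄, e₆, e₁₀, e₁₁, e₁₂}
… ∩ ⟦which rattled⟧ = {e₁, e₂, e₃, e₄, e₆, e₁₀, e₁₁, e₁₂} ∩ {e₁, e₂, e₈, e₉, e₁₀} = {e₁, e₂, e₁₀}
… ∩ ⟦near e₁⟧ = {e₁, e₂, e₁₀} ∩ {e₂, e₃, e₅, e₇, e₈, e₁₀, e₁₁, e₁₂} = {e₂, e₁₀}
… ∩ ⟦local⟧ = {e₂, e₁₀} ∩ {e₃, e₆, e₈, e₉, e₁₀, e₁₁} = {e₁₀}
… ∩ ⟦old⟧ = {e₁₀} ∩ {e₂, e₃, e₄, e₅, e₆, e₇, e₉, e₁₂} = ∅
So ⟦local old ball which rattled near e₁⟧ = { }.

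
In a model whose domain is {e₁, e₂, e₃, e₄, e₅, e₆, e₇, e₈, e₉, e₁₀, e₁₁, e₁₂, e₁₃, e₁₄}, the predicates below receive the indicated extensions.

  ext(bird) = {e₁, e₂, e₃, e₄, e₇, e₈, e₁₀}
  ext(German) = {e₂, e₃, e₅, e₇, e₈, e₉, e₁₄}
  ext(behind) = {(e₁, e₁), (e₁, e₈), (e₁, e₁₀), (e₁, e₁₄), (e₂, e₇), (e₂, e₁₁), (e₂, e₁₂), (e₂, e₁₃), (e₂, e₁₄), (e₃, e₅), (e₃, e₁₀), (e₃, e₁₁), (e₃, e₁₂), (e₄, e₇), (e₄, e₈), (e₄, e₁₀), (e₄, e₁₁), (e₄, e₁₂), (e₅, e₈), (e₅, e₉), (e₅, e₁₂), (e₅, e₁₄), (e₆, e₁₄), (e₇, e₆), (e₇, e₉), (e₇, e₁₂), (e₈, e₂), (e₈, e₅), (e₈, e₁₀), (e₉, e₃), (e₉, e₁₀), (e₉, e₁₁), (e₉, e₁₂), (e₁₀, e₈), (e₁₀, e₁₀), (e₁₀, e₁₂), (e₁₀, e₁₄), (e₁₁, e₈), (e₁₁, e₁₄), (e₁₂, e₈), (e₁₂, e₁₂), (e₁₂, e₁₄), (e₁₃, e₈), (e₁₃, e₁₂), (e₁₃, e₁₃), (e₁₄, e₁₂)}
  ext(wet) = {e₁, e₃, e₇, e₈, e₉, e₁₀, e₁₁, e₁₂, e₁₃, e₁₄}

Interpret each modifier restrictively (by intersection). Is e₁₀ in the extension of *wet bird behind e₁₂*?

yes

⟦behind e₁₂⟧ = {x : ⟨x, e₁₂⟩ ∈ ⟦behind⟧} = {e₂, e₃, e₄, e₅, e₇, e₉, e₁₀, e₁₂, e₁₃, e₁₄}
⟦bird⟧ = {e₁, e₂, e₃, e₄, e₇, e₈, e₁₀}
… ∩ ⟦behind e₁₂⟧ = {e₁, e₂, e₃, e₄, e₇, e₈, e₁₀} ∩ {e₂, e₃, e₄, e₅, e₇, e₉, e₁₀, e₁₂, e₁₃, e₁₄} = {e₂, e₃, e₄, e₇, e₁₀}
… ∩ ⟦wet⟧ = {e₂, e₃, e₄, e₇, e₁₀} ∩ {e₁, e₃, e₇, e₈, e₉, e₁₀, e₁₁, e₁₂, e₁₃, e₁₄} = {e₃, e₇, e₁₀}
⟦wet bird behind e₁₂⟧ = {e₃, e₇, e₁₀}; e₁₀ ∈ this set.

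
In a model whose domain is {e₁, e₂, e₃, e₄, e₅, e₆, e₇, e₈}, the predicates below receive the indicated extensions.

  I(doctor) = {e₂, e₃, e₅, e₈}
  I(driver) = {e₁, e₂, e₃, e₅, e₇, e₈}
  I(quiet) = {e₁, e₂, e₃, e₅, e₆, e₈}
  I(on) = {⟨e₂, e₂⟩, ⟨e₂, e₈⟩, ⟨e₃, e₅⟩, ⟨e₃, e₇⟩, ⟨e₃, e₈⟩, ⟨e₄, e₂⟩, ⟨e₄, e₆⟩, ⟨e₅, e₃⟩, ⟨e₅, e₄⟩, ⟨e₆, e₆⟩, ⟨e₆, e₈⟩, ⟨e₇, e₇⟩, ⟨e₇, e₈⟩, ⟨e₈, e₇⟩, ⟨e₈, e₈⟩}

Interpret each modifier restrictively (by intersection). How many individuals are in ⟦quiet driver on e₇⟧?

2

⟦on e₇⟧ = {x : ⟨x, e₇⟩ ∈ ⟦on⟧} = {e₃, e₇, e₈}
⟦driver⟧ = {e₁, e₂, e₃, e₅, e₇, e₈}
… ∩ ⟦on e₇⟧ = {e₁, e₂, e₃, e₅, e₇, e₈} ∩ {e₃, e₇, e₈} = {e₃, e₇, e₈}
… ∩ ⟦quiet⟧ = {e₃, e₇, e₈} ∩ {e₁, e₂, e₃, e₅, e₆, e₈} = {e₃, e₈}
⟦quiet driver on e₇⟧ = {e₃, e₈}, so the cardinality is 2.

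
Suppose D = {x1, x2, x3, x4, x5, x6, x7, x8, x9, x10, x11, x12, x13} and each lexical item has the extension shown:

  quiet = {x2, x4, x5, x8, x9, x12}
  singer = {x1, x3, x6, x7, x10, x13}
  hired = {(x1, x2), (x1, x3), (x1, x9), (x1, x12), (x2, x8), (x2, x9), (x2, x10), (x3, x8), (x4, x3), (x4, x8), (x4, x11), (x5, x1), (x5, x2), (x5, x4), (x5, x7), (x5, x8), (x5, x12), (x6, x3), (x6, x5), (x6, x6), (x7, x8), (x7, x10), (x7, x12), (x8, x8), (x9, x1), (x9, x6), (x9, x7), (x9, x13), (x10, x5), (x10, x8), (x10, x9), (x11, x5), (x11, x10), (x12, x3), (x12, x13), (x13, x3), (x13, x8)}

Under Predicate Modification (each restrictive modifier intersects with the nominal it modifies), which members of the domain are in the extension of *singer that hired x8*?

{x3, x7, x10, x13}

⟦that hired x8⟧ = {x : ⟨x, x8⟩ ∈ ⟦hired⟧} = {x2, x3, x4, x5, x7, x8, x10, x13}
⟦singer⟧ = {x1, x3, x6, x7, x10, x13}
… ∩ ⟦that hired x8⟧ = {x1, x3, x6, x7, x10, x13} ∩ {x2, x3, x4, x5, x7, x8, x10, x13} = {x3, x7, x10, x13}
So ⟦singer that hired x8⟧ = {x3, x7, x10, x13}.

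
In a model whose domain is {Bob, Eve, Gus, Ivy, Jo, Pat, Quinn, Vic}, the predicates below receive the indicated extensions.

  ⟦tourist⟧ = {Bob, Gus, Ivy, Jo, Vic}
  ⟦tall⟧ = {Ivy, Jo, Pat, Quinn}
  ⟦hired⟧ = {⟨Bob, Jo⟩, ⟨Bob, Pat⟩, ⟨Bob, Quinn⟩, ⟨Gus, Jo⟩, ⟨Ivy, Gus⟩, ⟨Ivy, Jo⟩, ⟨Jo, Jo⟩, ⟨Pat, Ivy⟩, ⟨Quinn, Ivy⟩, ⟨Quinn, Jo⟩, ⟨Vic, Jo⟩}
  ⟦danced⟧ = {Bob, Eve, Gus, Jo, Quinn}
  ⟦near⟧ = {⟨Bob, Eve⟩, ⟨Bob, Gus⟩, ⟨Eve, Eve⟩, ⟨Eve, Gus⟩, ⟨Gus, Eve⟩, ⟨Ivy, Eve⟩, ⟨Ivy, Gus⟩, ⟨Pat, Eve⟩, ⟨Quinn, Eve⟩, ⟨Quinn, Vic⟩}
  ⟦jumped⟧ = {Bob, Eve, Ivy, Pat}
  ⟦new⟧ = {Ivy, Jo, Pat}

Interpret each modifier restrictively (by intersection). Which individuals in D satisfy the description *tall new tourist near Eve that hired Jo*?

⟦near Eve⟧ = {x : ⟨x, Eve⟩ ∈ ⟦near⟧} = {Bob, Eve, Gus, Ivy, Pat, Quinn}
⟦that hired Jo⟧ = {x : ⟨x, Jo⟩ ∈ ⟦hired⟧} = {Bob, Gus, Ivy, Jo, Quinn, Vic}
⟦tourist⟧ = {Bob, Gus, Ivy, Jo, Vic}
… ∩ ⟦near Eve⟧ = {Bob, Gus, Ivy, Jo, Vic} ∩ {Bob, Eve, Gus, Ivy, Pat, Quinn} = {Bob, Gus, Ivy}
… ∩ ⟦that hired Jo⟧ = {Bob, Gus, Ivy} ∩ {Bob, Gus, Ivy, Jo, Quinn, Vic} = {Bob, Gus, Ivy}
… ∩ ⟦tall⟧ = {Bob, Gus, Ivy} ∩ {Ivy, Jo, Pat, Quinn} = {Ivy}
… ∩ ⟦new⟧ = {Ivy} ∩ {Ivy, Jo, Pat} = {Ivy}
So ⟦tall new tourist near Eve that hired Jo⟧ = {Ivy}.

{Ivy}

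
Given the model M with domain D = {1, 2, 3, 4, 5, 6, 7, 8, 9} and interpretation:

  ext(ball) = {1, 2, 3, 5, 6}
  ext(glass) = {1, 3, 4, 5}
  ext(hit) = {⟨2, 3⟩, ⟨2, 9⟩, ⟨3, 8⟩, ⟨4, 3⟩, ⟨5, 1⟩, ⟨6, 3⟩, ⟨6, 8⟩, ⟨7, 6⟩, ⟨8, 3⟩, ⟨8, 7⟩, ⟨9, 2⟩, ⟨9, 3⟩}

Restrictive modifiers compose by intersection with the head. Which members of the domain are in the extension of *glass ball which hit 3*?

⟦which hit 3⟧ = {x : ⟨x, 3⟩ ∈ ⟦hit⟧} = {2, 4, 6, 8, 9}
⟦ball⟧ = {1, 2, 3, 5, 6}
… ∩ ⟦which hit 3⟧ = {1, 2, 3, 5, 6} ∩ {2, 4, 6, 8, 9} = {2, 6}
… ∩ ⟦glass⟧ = {2, 6} ∩ {1, 3, 4, 5} = ∅
So ⟦glass ball which hit 3⟧ = ∅.

∅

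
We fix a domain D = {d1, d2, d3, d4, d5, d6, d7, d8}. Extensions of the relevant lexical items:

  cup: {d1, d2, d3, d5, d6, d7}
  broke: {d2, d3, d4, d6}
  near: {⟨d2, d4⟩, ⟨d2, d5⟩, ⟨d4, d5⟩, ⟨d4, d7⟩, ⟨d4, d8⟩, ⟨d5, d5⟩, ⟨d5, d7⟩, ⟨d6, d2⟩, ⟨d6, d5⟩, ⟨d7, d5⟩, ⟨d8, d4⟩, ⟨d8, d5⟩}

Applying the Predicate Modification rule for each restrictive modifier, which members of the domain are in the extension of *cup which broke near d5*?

{d2, d6}

⟦which broke⟧ = ⟦broke⟧ = {d2, d3, d4, d6}
⟦near d5⟧ = {x : ⟨x, d5⟩ ∈ ⟦near⟧} = {d2, d4, d5, d6, d7, d8}
⟦cup⟧ = {d1, d2, d3, d5, d6, d7}
… ∩ ⟦which broke⟧ = {d1, d2, d3, d5, d6, d7} ∩ {d2, d3, d4, d6} = {d2, d3, d6}
… ∩ ⟦near d5⟧ = {d2, d3, d6} ∩ {d2, d4, d5, d6, d7, d8} = {d2, d6}
So ⟦cup which broke near d5⟧ = {d2, d6}.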